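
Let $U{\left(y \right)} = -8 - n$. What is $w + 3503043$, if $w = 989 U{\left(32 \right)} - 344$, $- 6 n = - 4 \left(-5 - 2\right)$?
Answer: $\frac{10498207}{3} \approx 3.4994 \cdot 10^{6}$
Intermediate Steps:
$n = - \frac{14}{3}$ ($n = - \frac{\left(-4\right) \left(-5 - 2\right)}{6} = - \frac{\left(-4\right) \left(-7\right)}{6} = \left(- \frac{1}{6}\right) 28 = - \frac{14}{3} \approx -4.6667$)
$U{\left(y \right)} = - \frac{10}{3}$ ($U{\left(y \right)} = -8 - - \frac{14}{3} = -8 + \frac{14}{3} = - \frac{10}{3}$)
$w = - \frac{10922}{3}$ ($w = 989 \left(- \frac{10}{3}\right) - 344 = - \frac{9890}{3} - 344 = - \frac{10922}{3} \approx -3640.7$)
$w + 3503043 = - \frac{10922}{3} + 3503043 = \frac{10498207}{3}$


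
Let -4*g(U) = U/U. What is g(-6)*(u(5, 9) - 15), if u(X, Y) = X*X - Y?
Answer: -¼ ≈ -0.25000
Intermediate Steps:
g(U) = -¼ (g(U) = -U/(4*U) = -¼*1 = -¼)
u(X, Y) = X² - Y
g(-6)*(u(5, 9) - 15) = -((5² - 1*9) - 15)/4 = -((25 - 9) - 15)/4 = -(16 - 15)/4 = -¼*1 = -¼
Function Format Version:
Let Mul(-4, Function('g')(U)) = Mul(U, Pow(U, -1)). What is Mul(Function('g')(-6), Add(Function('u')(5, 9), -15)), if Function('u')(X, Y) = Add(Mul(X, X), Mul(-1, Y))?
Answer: Rational(-1, 4) ≈ -0.25000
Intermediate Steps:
Function('g')(U) = Rational(-1, 4) (Function('g')(U) = Mul(Rational(-1, 4), Mul(U, Pow(U, -1))) = Mul(Rational(-1, 4), 1) = Rational(-1, 4))
Function('u')(X, Y) = Add(Pow(X, 2), Mul(-1, Y))
Mul(Function('g')(-6), Add(Function('u')(5, 9), -15)) = Mul(Rational(-1, 4), Add(Add(Pow(5, 2), Mul(-1, 9)), -15)) = Mul(Rational(-1, 4), Add(Add(25, -9), -15)) = Mul(Rational(-1, 4), Add(16, -15)) = Mul(Rational(-1, 4), 1) = Rational(-1, 4)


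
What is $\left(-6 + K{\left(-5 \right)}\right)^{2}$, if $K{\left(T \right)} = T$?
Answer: $121$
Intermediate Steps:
$\left(-6 + K{\left(-5 \right)}\right)^{2} = \left(-6 - 5\right)^{2} = \left(-11\right)^{2} = 121$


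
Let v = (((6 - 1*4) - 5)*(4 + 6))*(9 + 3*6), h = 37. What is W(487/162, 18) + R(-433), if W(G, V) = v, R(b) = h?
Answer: -773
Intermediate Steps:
R(b) = 37
v = -810 (v = (((6 - 4) - 5)*10)*(9 + 18) = ((2 - 5)*10)*27 = -3*10*27 = -30*27 = -810)
W(G, V) = -810
W(487/162, 18) + R(-433) = -810 + 37 = -773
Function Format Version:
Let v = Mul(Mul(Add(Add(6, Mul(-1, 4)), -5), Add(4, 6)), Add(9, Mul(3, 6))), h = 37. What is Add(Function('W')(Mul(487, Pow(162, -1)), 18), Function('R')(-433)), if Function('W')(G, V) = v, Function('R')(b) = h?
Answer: -773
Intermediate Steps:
Function('R')(b) = 37
v = -810 (v = Mul(Mul(Add(Add(6, -4), -5), 10), Add(9, 18)) = Mul(Mul(Add(2, -5), 10), 27) = Mul(Mul(-3, 10), 27) = Mul(-30, 27) = -810)
Function('W')(G, V) = -810
Add(Function('W')(Mul(487, Pow(162, -1)), 18), Function('R')(-433)) = Add(-810, 37) = -773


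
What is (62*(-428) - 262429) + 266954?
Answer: -22011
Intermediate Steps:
(62*(-428) - 262429) + 266954 = (-26536 - 262429) + 266954 = -288965 + 266954 = -22011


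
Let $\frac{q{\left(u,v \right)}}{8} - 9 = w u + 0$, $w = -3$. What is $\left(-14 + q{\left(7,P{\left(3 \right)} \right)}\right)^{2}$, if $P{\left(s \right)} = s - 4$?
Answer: $12100$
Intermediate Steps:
$P{\left(s \right)} = -4 + s$
$q{\left(u,v \right)} = 72 - 24 u$ ($q{\left(u,v \right)} = 72 + 8 \left(- 3 u + 0\right) = 72 + 8 \left(- 3 u\right) = 72 - 24 u$)
$\left(-14 + q{\left(7,P{\left(3 \right)} \right)}\right)^{2} = \left(-14 + \left(72 - 168\right)\right)^{2} = \left(-14 - 96\right)^{2} = \left(-110\right)^{2} = 12100$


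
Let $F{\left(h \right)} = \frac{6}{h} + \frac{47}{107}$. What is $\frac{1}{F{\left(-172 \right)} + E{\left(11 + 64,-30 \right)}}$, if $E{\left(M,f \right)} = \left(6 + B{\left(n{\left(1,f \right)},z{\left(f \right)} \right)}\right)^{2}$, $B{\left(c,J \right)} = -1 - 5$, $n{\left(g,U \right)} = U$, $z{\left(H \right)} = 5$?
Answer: $\frac{9202}{3721} \approx 2.473$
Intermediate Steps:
$B{\left(c,J \right)} = -6$ ($B{\left(c,J \right)} = -1 - 5 = -6$)
$E{\left(M,f \right)} = 0$ ($E{\left(M,f \right)} = \left(6 - 6\right)^{2} = 0^{2} = 0$)
$F{\left(h \right)} = \frac{47}{107} + \frac{6}{h}$ ($F{\left(h \right)} = \frac{6}{h} + 47 \cdot \frac{1}{107} = \frac{6}{h} + \frac{47}{107} = \frac{47}{107} + \frac{6}{h}$)
$\frac{1}{F{\left(-172 \right)} + E{\left(11 + 64,-30 \right)}} = \frac{1}{\left(\frac{47}{107} + \frac{6}{-172}\right) + 0} = \frac{1}{\left(\frac{47}{107} + 6 \left(- \frac{1}{172}\right)\right) + 0} = \frac{1}{\left(\frac{47}{107} - \frac{3}{86}\right) + 0} = \frac{1}{\frac{3721}{9202} + 0} = \frac{1}{\frac{3721}{9202}} = \frac{9202}{3721}$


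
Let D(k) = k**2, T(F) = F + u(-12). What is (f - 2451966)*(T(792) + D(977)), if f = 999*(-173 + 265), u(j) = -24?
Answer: -2254556327226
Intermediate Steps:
f = 91908 (f = 999*92 = 91908)
T(F) = -24 + F (T(F) = F - 24 = -24 + F)
(f - 2451966)*(T(792) + D(977)) = (91908 - 2451966)*((-24 + 792) + 977**2) = -2360058*(768 + 954529) = -2360058*955297 = -2254556327226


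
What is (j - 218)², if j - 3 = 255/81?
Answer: 32718400/729 ≈ 44881.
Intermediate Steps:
j = 166/27 (j = 3 + 255/81 = 3 + 255*(1/81) = 3 + 85/27 = 166/27 ≈ 6.1481)
(j - 218)² = (166/27 - 218)² = (-5720/27)² = 32718400/729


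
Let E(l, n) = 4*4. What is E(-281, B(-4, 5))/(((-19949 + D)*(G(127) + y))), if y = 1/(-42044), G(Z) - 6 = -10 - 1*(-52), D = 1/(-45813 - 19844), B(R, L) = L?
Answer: -22083863264/1321652310873917 ≈ -1.6709e-5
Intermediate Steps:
E(l, n) = 16
D = -1/65657 (D = 1/(-65657) = -1/65657 ≈ -1.5231e-5)
G(Z) = 48 (G(Z) = 6 + (-10 - 1*(-52)) = 6 + (-10 + 52) = 6 + 42 = 48)
y = -1/42044 ≈ -2.3785e-5
E(-281, B(-4, 5))/(((-19949 + D)*(G(127) + y))) = 16/(((-19949 - 1/65657)*(48 - 1/42044))) = 16/((-1309791494/65657*2018111/42044)) = 16/(-1321652310873917/1380241454) = 16*(-1380241454/1321652310873917) = -22083863264/1321652310873917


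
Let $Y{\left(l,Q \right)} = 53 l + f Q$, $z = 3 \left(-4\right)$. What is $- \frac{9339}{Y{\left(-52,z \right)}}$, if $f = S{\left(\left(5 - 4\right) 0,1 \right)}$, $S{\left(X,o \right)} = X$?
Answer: $\frac{9339}{2756} \approx 3.3886$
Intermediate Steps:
$z = -12$
$f = 0$ ($f = \left(5 - 4\right) 0 = 1 \cdot 0 = 0$)
$Y{\left(l,Q \right)} = 53 l$ ($Y{\left(l,Q \right)} = 53 l + 0 Q = 53 l + 0 = 53 l$)
$- \frac{9339}{Y{\left(-52,z \right)}} = - \frac{9339}{53 \left(-52\right)} = - \frac{9339}{-2756} = \left(-9339\right) \left(- \frac{1}{2756}\right) = \frac{9339}{2756}$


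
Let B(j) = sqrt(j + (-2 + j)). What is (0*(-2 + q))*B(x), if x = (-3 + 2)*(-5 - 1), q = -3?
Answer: 0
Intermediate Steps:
x = 6 (x = -1*(-6) = 6)
B(j) = sqrt(-2 + 2*j)
(0*(-2 + q))*B(x) = (0*(-2 - 3))*sqrt(-2 + 2*6) = (0*(-5))*sqrt(-2 + 12) = 0*sqrt(10) = 0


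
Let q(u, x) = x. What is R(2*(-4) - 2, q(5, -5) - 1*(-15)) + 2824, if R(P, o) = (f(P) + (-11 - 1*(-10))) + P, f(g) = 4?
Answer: 2817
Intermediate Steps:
R(P, o) = 3 + P (R(P, o) = (4 + (-11 - 1*(-10))) + P = (4 + (-11 + 10)) + P = (4 - 1) + P = 3 + P)
R(2*(-4) - 2, q(5, -5) - 1*(-15)) + 2824 = (3 + (2*(-4) - 2)) + 2824 = (3 + (-8 - 2)) + 2824 = (3 - 10) + 2824 = -7 + 2824 = 2817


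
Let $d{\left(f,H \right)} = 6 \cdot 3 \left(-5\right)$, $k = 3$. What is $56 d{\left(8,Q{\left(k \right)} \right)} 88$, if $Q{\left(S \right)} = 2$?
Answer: $-443520$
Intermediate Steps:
$d{\left(f,H \right)} = -90$ ($d{\left(f,H \right)} = 18 \left(-5\right) = -90$)
$56 d{\left(8,Q{\left(k \right)} \right)} 88 = 56 \left(-90\right) 88 = \left(-5040\right) 88 = -443520$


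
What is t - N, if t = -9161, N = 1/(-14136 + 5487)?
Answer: -79233488/8649 ≈ -9161.0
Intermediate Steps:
N = -1/8649 (N = 1/(-8649) = -1/8649 ≈ -0.00011562)
t - N = -9161 - 1*(-1/8649) = -9161 + 1/8649 = -79233488/8649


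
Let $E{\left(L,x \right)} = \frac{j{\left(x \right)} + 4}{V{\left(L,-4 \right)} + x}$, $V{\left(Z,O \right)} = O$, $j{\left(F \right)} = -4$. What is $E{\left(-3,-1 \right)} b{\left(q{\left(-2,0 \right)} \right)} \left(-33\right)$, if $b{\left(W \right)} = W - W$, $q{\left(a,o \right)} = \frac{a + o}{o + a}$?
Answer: $0$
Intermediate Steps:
$q{\left(a,o \right)} = 1$ ($q{\left(a,o \right)} = \frac{a + o}{a + o} = 1$)
$E{\left(L,x \right)} = 0$ ($E{\left(L,x \right)} = \frac{-4 + 4}{-4 + x} = \frac{0}{-4 + x} = 0$)
$b{\left(W \right)} = 0$
$E{\left(-3,-1 \right)} b{\left(q{\left(-2,0 \right)} \right)} \left(-33\right) = 0 \cdot 0 \left(-33\right) = 0 \left(-33\right) = 0$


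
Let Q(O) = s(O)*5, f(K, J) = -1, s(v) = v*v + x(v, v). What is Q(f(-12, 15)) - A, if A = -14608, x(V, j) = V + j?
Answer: 14603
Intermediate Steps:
s(v) = v**2 + 2*v (s(v) = v*v + (v + v) = v**2 + 2*v)
Q(O) = 5*O*(2 + O) (Q(O) = (O*(2 + O))*5 = 5*O*(2 + O))
Q(f(-12, 15)) - A = 5*(-1)*(2 - 1) - 1*(-14608) = 5*(-1)*1 + 14608 = -5 + 14608 = 14603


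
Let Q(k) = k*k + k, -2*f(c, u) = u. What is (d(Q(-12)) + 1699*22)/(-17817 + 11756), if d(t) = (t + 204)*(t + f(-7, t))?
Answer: -5414/551 ≈ -9.8258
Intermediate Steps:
f(c, u) = -u/2
Q(k) = k + k² (Q(k) = k² + k = k + k²)
d(t) = t*(204 + t)/2 (d(t) = (t + 204)*(t - t/2) = (204 + t)*(t/2) = t*(204 + t)/2)
(d(Q(-12)) + 1699*22)/(-17817 + 11756) = ((-12*(1 - 12))*(204 - 12*(1 - 12))/2 + 1699*22)/(-17817 + 11756) = ((-12*(-11))*(204 - 12*(-11))/2 + 37378)/(-6061) = ((½)*132*(204 + 132) + 37378)*(-1/6061) = ((½)*132*336 + 37378)*(-1/6061) = (22176 + 37378)*(-1/6061) = 59554*(-1/6061) = -5414/551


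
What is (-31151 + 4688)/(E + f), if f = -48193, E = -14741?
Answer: 8821/20978 ≈ 0.42049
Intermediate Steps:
(-31151 + 4688)/(E + f) = (-31151 + 4688)/(-14741 - 48193) = -26463/(-62934) = -26463*(-1/62934) = 8821/20978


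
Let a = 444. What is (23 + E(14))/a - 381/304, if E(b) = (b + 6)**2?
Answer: -3381/11248 ≈ -0.30059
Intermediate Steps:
E(b) = (6 + b)**2
(23 + E(14))/a - 381/304 = (23 + (6 + 14)**2)/444 - 381/304 = (23 + 20**2)*(1/444) - 381*1/304 = (23 + 400)*(1/444) - 381/304 = 423*(1/444) - 381/304 = 141/148 - 381/304 = -3381/11248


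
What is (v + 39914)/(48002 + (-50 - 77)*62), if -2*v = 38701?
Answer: 13709/26752 ≈ 0.51245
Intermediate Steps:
v = -38701/2 (v = -½*38701 = -38701/2 ≈ -19351.)
(v + 39914)/(48002 + (-50 - 77)*62) = (-38701/2 + 39914)/(48002 + (-50 - 77)*62) = 41127/(2*(48002 - 127*62)) = 41127/(2*(48002 - 7874)) = (41127/2)/40128 = (41127/2)*(1/40128) = 13709/26752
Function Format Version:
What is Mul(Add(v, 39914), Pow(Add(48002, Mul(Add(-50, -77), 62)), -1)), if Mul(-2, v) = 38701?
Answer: Rational(13709, 26752) ≈ 0.51245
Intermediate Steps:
v = Rational(-38701, 2) (v = Mul(Rational(-1, 2), 38701) = Rational(-38701, 2) ≈ -19351.)
Mul(Add(v, 39914), Pow(Add(48002, Mul(Add(-50, -77), 62)), -1)) = Mul(Add(Rational(-38701, 2), 39914), Pow(Add(48002, Mul(Add(-50, -77), 62)), -1)) = Mul(Rational(41127, 2), Pow(Add(48002, Mul(-127, 62)), -1)) = Mul(Rational(41127, 2), Pow(Add(48002, -7874), -1)) = Mul(Rational(41127, 2), Pow(40128, -1)) = Mul(Rational(41127, 2), Rational(1, 40128)) = Rational(13709, 26752)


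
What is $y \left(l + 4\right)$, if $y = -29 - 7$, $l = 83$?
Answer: $-3132$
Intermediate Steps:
$y = -36$ ($y = -29 - 7 = -36$)
$y \left(l + 4\right) = - 36 \left(83 + 4\right) = \left(-36\right) 87 = -3132$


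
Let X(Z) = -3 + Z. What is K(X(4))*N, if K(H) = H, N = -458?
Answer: -458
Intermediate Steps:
K(X(4))*N = (-3 + 4)*(-458) = 1*(-458) = -458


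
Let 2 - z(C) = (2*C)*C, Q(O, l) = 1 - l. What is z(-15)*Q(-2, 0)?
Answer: -448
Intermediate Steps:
z(C) = 2 - 2*C² (z(C) = 2 - 2*C*C = 2 - 2*C²)
z(-15)*Q(-2, 0) = (2 - 2*(-15)²)*(1 - 1*0) = (2 - 2*225)*(1 + 0) = (2 - 450)*1 = -448*1 = -448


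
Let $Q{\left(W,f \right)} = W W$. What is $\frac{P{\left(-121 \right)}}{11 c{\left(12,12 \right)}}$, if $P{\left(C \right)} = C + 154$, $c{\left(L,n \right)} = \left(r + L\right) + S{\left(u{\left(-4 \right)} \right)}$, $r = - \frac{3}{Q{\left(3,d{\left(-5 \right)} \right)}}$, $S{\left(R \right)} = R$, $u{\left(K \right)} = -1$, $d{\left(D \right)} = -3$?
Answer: $\frac{9}{32} \approx 0.28125$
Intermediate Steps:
$Q{\left(W,f \right)} = W^{2}$
$r = - \frac{1}{3}$ ($r = - \frac{3}{3^{2}} = - \frac{3}{9} = \left(-3\right) \frac{1}{9} = - \frac{1}{3} \approx -0.33333$)
$c{\left(L,n \right)} = - \frac{4}{3} + L$ ($c{\left(L,n \right)} = \left(- \frac{1}{3} + L\right) - 1 = - \frac{4}{3} + L$)
$P{\left(C \right)} = 154 + C$
$\frac{P{\left(-121 \right)}}{11 c{\left(12,12 \right)}} = \frac{154 - 121}{11 \left(- \frac{4}{3} + 12\right)} = \frac{33}{11 \cdot \frac{32}{3}} = \frac{33}{\frac{352}{3}} = 33 \cdot \frac{3}{352} = \frac{9}{32}$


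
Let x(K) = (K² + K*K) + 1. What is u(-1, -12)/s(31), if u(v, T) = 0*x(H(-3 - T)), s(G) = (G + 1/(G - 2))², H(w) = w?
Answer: 0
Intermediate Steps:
x(K) = 1 + 2*K² (x(K) = (K² + K²) + 1 = 2*K² + 1 = 1 + 2*K²)
s(G) = (G + 1/(-2 + G))²
u(v, T) = 0 (u(v, T) = 0*(1 + 2*(-3 - T)²) = 0)
u(-1, -12)/s(31) = 0/(((1 + 31² - 2*31)²/(-2 + 31)²)) = 0/(((1 + 961 - 62)²/29²)) = 0/(((1/841)*900²)) = 0/(((1/841)*810000)) = 0/(810000/841) = 0*(841/810000) = 0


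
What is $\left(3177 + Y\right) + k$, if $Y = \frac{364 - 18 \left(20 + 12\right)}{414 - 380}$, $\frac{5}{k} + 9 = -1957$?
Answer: $\frac{105973213}{33422} \approx 3170.8$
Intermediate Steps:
$k = - \frac{5}{1966}$ ($k = \frac{5}{-9 - 1957} = \frac{5}{-1966} = 5 \left(- \frac{1}{1966}\right) = - \frac{5}{1966} \approx -0.0025432$)
$Y = - \frac{106}{17}$ ($Y = \frac{364 - 576}{34} = \left(364 - 576\right) \frac{1}{34} = \left(-212\right) \frac{1}{34} = - \frac{106}{17} \approx -6.2353$)
$\left(3177 + Y\right) + k = \left(3177 - \frac{106}{17}\right) - \frac{5}{1966} = \frac{53903}{17} - \frac{5}{1966} = \frac{105973213}{33422}$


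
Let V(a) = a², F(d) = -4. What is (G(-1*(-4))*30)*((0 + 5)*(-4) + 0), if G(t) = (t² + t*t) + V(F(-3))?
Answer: -28800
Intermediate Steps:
G(t) = 16 + 2*t² (G(t) = (t² + t*t) + (-4)² = (t² + t²) + 16 = 2*t² + 16 = 16 + 2*t²)
(G(-1*(-4))*30)*((0 + 5)*(-4) + 0) = ((16 + 2*(-1*(-4))²)*30)*((0 + 5)*(-4) + 0) = ((16 + 2*4²)*30)*(5*(-4) + 0) = ((16 + 2*16)*30)*(-20 + 0) = ((16 + 32)*30)*(-20) = (48*30)*(-20) = 1440*(-20) = -28800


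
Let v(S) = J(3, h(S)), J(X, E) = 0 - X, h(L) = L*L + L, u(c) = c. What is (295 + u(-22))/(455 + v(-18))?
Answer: 273/452 ≈ 0.60398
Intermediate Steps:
h(L) = L + L² (h(L) = L² + L = L + L²)
J(X, E) = -X
v(S) = -3 (v(S) = -1*3 = -3)
(295 + u(-22))/(455 + v(-18)) = (295 - 22)/(455 - 3) = 273/452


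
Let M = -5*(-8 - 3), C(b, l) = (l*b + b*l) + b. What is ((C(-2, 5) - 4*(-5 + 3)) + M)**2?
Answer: 1681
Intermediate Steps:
C(b, l) = b + 2*b*l (C(b, l) = (b*l + b*l) + b = 2*b*l + b = b + 2*b*l)
M = 55 (M = -5*(-11) = 55)
((C(-2, 5) - 4*(-5 + 3)) + M)**2 = ((-2*(1 + 2*5) - 4*(-5 + 3)) + 55)**2 = ((-2*(1 + 10) - 4*(-2)) + 55)**2 = ((-2*11 + 8) + 55)**2 = ((-22 + 8) + 55)**2 = (-14 + 55)**2 = 41**2 = 1681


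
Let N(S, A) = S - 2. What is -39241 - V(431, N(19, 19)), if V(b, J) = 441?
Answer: -39682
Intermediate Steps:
N(S, A) = -2 + S
-39241 - V(431, N(19, 19)) = -39241 - 1*441 = -39241 - 441 = -39682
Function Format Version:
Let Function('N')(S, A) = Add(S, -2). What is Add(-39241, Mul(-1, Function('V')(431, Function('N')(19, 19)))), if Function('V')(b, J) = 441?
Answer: -39682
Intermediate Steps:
Function('N')(S, A) = Add(-2, S)
Add(-39241, Mul(-1, Function('V')(431, Function('N')(19, 19)))) = Add(-39241, Mul(-1, 441)) = Add(-39241, -441) = -39682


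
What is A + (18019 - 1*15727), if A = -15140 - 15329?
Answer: -28177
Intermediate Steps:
A = -30469
A + (18019 - 1*15727) = -30469 + (18019 - 1*15727) = -30469 + (18019 - 15727) = -30469 + 2292 = -28177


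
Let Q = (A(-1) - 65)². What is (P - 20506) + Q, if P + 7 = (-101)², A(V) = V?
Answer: -5956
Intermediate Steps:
P = 10194 (P = -7 + (-101)² = -7 + 10201 = 10194)
Q = 4356 (Q = (-1 - 65)² = (-66)² = 4356)
(P - 20506) + Q = (10194 - 20506) + 4356 = -10312 + 4356 = -5956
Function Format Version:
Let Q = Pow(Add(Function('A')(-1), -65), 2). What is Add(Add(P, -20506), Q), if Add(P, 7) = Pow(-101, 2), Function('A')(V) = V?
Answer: -5956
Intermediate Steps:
P = 10194 (P = Add(-7, Pow(-101, 2)) = Add(-7, 10201) = 10194)
Q = 4356 (Q = Pow(Add(-1, -65), 2) = Pow(-66, 2) = 4356)
Add(Add(P, -20506), Q) = Add(Add(10194, -20506), 4356) = Add(-10312, 4356) = -5956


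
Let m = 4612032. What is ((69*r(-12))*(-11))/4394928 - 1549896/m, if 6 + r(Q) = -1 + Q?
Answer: -616335089/1852115184 ≈ -0.33277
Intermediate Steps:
r(Q) = -7 + Q (r(Q) = -6 + (-1 + Q) = -7 + Q)
((69*r(-12))*(-11))/4394928 - 1549896/m = ((69*(-7 - 12))*(-11))/4394928 - 1549896/4612032 = ((69*(-19))*(-11))*(1/4394928) - 1549896*1/4612032 = -1311*(-11)*(1/4394928) - 64579/192168 = 14421*(1/4394928) - 64579/192168 = 253/77104 - 64579/192168 = -616335089/1852115184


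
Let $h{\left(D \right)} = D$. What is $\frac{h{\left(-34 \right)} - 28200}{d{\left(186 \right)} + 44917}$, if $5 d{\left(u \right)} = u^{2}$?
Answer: $- \frac{141170}{259181} \approx -0.54468$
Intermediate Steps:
$d{\left(u \right)} = \frac{u^{2}}{5}$
$\frac{h{\left(-34 \right)} - 28200}{d{\left(186 \right)} + 44917} = \frac{-34 - 28200}{\frac{186^{2}}{5} + 44917} = - \frac{28234}{\frac{1}{5} \cdot 34596 + 44917} = - \frac{28234}{\frac{34596}{5} + 44917} = - \frac{28234}{\frac{259181}{5}} = \left(-28234\right) \frac{5}{259181} = - \frac{141170}{259181}$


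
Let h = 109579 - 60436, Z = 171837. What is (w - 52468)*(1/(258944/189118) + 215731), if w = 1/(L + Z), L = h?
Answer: -107948374730910025883/9536907520 ≈ -1.1319e+10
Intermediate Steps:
h = 49143
L = 49143
w = 1/220980 (w = 1/(49143 + 171837) = 1/220980 ≈ 4.5253e-6)
(w - 52468)*(1/(258944/189118) + 215731) = (1/220980 - 52468)*(1/(258944/189118) + 215731) = -11594378639*(1/(258944*(1/189118)) + 215731)/220980 = -11594378639*(1/(129472/94559) + 215731)/220980 = -11594378639*(94559/129472 + 215731)/220980 = -11594378639/220980*27931218591/129472 = -107948374730910025883/9536907520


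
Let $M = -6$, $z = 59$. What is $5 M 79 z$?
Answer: $-139830$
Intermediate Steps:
$5 M 79 z = 5 \left(-6\right) 79 \cdot 59 = \left(-30\right) 79 \cdot 59 = \left(-2370\right) 59 = -139830$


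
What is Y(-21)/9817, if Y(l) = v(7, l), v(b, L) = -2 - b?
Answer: -9/9817 ≈ -0.00091678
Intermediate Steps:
Y(l) = -9 (Y(l) = -2 - 1*7 = -2 - 7 = -9)
Y(-21)/9817 = -9/9817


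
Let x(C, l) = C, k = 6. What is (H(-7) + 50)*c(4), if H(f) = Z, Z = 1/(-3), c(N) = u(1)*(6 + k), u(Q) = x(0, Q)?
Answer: 0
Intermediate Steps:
u(Q) = 0
c(N) = 0 (c(N) = 0*(6 + 6) = 0*12 = 0)
Z = -1/3 ≈ -0.33333
H(f) = -1/3
(H(-7) + 50)*c(4) = (-1/3 + 50)*0 = (149/3)*0 = 0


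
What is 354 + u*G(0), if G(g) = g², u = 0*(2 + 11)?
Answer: 354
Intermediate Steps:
u = 0 (u = 0*13 = 0)
354 + u*G(0) = 354 + 0*0² = 354 + 0*0 = 354 + 0 = 354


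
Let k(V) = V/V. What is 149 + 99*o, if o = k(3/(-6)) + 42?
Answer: 4406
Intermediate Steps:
k(V) = 1
o = 43 (o = 1 + 42 = 43)
149 + 99*o = 149 + 99*43 = 149 + 4257 = 4406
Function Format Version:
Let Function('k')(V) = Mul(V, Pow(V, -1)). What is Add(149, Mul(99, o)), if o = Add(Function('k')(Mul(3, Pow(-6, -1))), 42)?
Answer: 4406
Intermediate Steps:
Function('k')(V) = 1
o = 43 (o = Add(1, 42) = 43)
Add(149, Mul(99, o)) = Add(149, Mul(99, 43)) = Add(149, 4257) = 4406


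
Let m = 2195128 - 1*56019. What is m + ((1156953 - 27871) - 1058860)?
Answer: 2209331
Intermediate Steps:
m = 2139109 (m = 2195128 - 56019 = 2139109)
m + ((1156953 - 27871) - 1058860) = 2139109 + ((1156953 - 27871) - 1058860) = 2139109 + (1129082 - 1058860) = 2139109 + 70222 = 2209331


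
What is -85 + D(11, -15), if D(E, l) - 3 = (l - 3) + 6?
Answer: -94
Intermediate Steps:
D(E, l) = 6 + l (D(E, l) = 3 + ((l - 3) + 6) = 3 + ((-3 + l) + 6) = 3 + (3 + l) = 6 + l)
-85 + D(11, -15) = -85 + (6 - 15) = -85 - 9 = -94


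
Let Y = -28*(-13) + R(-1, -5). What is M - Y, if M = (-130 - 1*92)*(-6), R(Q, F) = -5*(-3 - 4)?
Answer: 933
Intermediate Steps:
R(Q, F) = 35 (R(Q, F) = -5*(-7) = 35)
Y = 399 (Y = -28*(-13) + 35 = 364 + 35 = 399)
M = 1332 (M = (-130 - 92)*(-6) = -222*(-6) = 1332)
M - Y = 1332 - 1*399 = 1332 - 399 = 933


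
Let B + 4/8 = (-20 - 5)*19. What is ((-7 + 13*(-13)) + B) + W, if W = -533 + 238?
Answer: -1893/2 ≈ -946.50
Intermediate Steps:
B = -951/2 (B = -½ + (-20 - 5)*19 = -½ - 25*19 = -½ - 475 = -951/2 ≈ -475.50)
W = -295
((-7 + 13*(-13)) + B) + W = ((-7 + 13*(-13)) - 951/2) - 295 = ((-7 - 169) - 951/2) - 295 = (-176 - 951/2) - 295 = -1303/2 - 295 = -1893/2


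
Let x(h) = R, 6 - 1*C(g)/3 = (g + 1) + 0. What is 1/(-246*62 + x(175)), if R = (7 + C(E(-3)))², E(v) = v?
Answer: -1/14291 ≈ -6.9974e-5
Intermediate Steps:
C(g) = 15 - 3*g (C(g) = 18 - 3*((g + 1) + 0) = 18 - 3*((1 + g) + 0) = 18 - 3*(1 + g) = 18 + (-3 - 3*g) = 15 - 3*g)
R = 961 (R = (7 + (15 - 3*(-3)))² = (7 + (15 + 9))² = (7 + 24)² = 31² = 961)
x(h) = 961
1/(-246*62 + x(175)) = 1/(-246*62 + 961) = 1/(-15252 + 961) = 1/(-14291) = -1/14291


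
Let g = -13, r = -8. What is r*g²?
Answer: -1352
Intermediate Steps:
r*g² = -8*(-13)² = -8*169 = -1352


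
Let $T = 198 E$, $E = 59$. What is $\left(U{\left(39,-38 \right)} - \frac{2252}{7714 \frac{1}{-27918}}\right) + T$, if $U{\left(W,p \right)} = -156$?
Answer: $\frac{75891450}{3857} \approx 19676.0$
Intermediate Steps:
$T = 11682$ ($T = 198 \cdot 59 = 11682$)
$\left(U{\left(39,-38 \right)} - \frac{2252}{7714 \frac{1}{-27918}}\right) + T = \left(-156 - \frac{2252}{7714 \frac{1}{-27918}}\right) + 11682 = \left(-156 - \frac{2252}{7714 \left(- \frac{1}{27918}\right)}\right) + 11682 = \left(-156 - \frac{2252}{- \frac{3857}{13959}}\right) + 11682 = \left(-156 - - \frac{31435668}{3857}\right) + 11682 = \left(-156 + \frac{31435668}{3857}\right) + 11682 = \frac{30833976}{3857} + 11682 = \frac{75891450}{3857}$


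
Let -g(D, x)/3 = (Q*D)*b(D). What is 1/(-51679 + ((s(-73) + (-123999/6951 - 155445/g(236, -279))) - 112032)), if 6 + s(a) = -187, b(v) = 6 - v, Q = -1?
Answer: -25153352/4123159706185 ≈ -6.1005e-6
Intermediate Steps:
s(a) = -193 (s(a) = -6 - 187 = -193)
g(D, x) = 3*D*(6 - D) (g(D, x) = -3*(-D)*(6 - D) = -(-3)*D*(6 - D) = 3*D*(6 - D))
1/(-51679 + ((s(-73) + (-123999/6951 - 155445/g(236, -279))) - 112032)) = 1/(-51679 + ((-193 + (-123999/6951 - 155445*1/(708*(6 - 1*236)))) - 112032)) = 1/(-51679 + ((-193 + (-123999*1/6951 - 155445*1/(708*(6 - 236)))) - 112032)) = 1/(-51679 + ((-193 + (-41333/2317 - 155445/(3*236*(-230)))) - 112032)) = 1/(-51679 + ((-193 + (-41333/2317 - 155445/(-162840))) - 112032)) = 1/(-51679 + ((-193 + (-41333/2317 - 155445*(-1/162840))) - 112032)) = 1/(-51679 + ((-193 + (-41333/2317 + 10363/10856)) - 112032)) = 1/(-51679 + ((-193 - 424699977/25153352) - 112032)) = 1/(-51679 + (-5279296913/25153352 - 112032)) = 1/(-51679 - 2823259628177/25153352) = 1/(-4123159706185/25153352) = -25153352/4123159706185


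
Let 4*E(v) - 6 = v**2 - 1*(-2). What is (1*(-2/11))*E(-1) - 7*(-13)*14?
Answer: 28019/22 ≈ 1273.6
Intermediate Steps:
E(v) = 2 + v**2/4 (E(v) = 3/2 + (v**2 - 1*(-2))/4 = 3/2 + (v**2 + 2)/4 = 3/2 + (2 + v**2)/4 = 3/2 + (1/2 + v**2/4) = 2 + v**2/4)
(1*(-2/11))*E(-1) - 7*(-13)*14 = (1*(-2/11))*(2 + (1/4)*(-1)**2) - 7*(-13)*14 = (1*(-2*1/11))*(2 + (1/4)*1) - (-91)*14 = (1*(-2/11))*(2 + 1/4) - 1*(-1274) = -2/11*9/4 + 1274 = -9/22 + 1274 = 28019/22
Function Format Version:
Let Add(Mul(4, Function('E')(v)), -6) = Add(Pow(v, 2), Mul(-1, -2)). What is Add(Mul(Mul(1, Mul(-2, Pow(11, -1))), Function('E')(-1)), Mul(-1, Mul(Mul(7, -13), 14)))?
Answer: Rational(28019, 22) ≈ 1273.6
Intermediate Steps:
Function('E')(v) = Add(2, Mul(Rational(1, 4), Pow(v, 2))) (Function('E')(v) = Add(Rational(3, 2), Mul(Rational(1, 4), Add(Pow(v, 2), Mul(-1, -2)))) = Add(Rational(3, 2), Mul(Rational(1, 4), Add(Pow(v, 2), 2))) = Add(Rational(3, 2), Mul(Rational(1, 4), Add(2, Pow(v, 2)))) = Add(Rational(3, 2), Add(Rational(1, 2), Mul(Rational(1, 4), Pow(v, 2)))) = Add(2, Mul(Rational(1, 4), Pow(v, 2))))
Add(Mul(Mul(1, Mul(-2, Pow(11, -1))), Function('E')(-1)), Mul(-1, Mul(Mul(7, -13), 14))) = Add(Mul(Mul(1, Mul(-2, Pow(11, -1))), Add(2, Mul(Rational(1, 4), Pow(-1, 2)))), Mul(-1, Mul(Mul(7, -13), 14))) = Add(Mul(Mul(1, Mul(-2, Rational(1, 11))), Add(2, Mul(Rational(1, 4), 1))), Mul(-1, Mul(-91, 14))) = Add(Mul(Mul(1, Rational(-2, 11)), Add(2, Rational(1, 4))), Mul(-1, -1274)) = Add(Mul(Rational(-2, 11), Rational(9, 4)), 1274) = Add(Rational(-9, 22), 1274) = Rational(28019, 22)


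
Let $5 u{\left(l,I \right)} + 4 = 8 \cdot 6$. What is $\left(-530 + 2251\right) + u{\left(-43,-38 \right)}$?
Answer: $\frac{8649}{5} \approx 1729.8$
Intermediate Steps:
$u{\left(l,I \right)} = \frac{44}{5}$ ($u{\left(l,I \right)} = - \frac{4}{5} + \frac{8 \cdot 6}{5} = - \frac{4}{5} + \frac{1}{5} \cdot 48 = - \frac{4}{5} + \frac{48}{5} = \frac{44}{5}$)
$\left(-530 + 2251\right) + u{\left(-43,-38 \right)} = \left(-530 + 2251\right) + \frac{44}{5} = 1721 + \frac{44}{5} = \frac{8649}{5}$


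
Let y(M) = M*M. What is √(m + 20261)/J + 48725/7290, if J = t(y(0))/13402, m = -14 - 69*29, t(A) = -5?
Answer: 9745/1458 - 13402*√18246/5 ≈ -3.6206e+5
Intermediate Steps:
y(M) = M²
m = -2015 (m = -14 - 2001 = -2015)
J = -5/13402 ≈ -0.00037308
√(m + 20261)/J + 48725/7290 = √(-2015 + 20261)/(-5/13402) + 48725/7290 = √18246*(-13402/5) + 48725*(1/7290) = -13402*√18246/5 + 9745/1458 = 9745/1458 - 13402*√18246/5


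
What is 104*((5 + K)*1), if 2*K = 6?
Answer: 832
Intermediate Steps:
K = 3 (K = (1/2)*6 = 3)
104*((5 + K)*1) = 104*((5 + 3)*1) = 104*(8*1) = 104*8 = 832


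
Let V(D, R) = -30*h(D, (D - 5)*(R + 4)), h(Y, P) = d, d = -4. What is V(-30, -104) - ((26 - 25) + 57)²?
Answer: -3244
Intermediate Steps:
h(Y, P) = -4
V(D, R) = 120 (V(D, R) = -30*(-4) = 120)
V(-30, -104) - ((26 - 25) + 57)² = 120 - ((26 - 25) + 57)² = 120 - (1 + 57)² = 120 - 1*58² = 120 - 1*3364 = 120 - 3364 = -3244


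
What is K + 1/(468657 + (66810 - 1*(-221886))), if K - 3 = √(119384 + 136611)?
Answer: 2272060/757353 + √255995 ≈ 508.96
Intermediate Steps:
K = 3 + √255995 (K = 3 + √(119384 + 136611) = 3 + √255995 ≈ 508.96)
K + 1/(468657 + (66810 - 1*(-221886))) = (3 + √255995) + 1/(468657 + (66810 - 1*(-221886))) = (3 + √255995) + 1/(468657 + (66810 + 221886)) = (3 + √255995) + 1/(468657 + 288696) = (3 + √255995) + 1/757353 = 2272060/757353 + √255995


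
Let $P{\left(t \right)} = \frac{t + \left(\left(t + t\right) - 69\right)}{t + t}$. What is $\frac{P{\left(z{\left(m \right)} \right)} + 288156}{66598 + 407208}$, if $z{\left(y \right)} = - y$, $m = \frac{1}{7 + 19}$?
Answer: $\frac{578109}{947612} \approx 0.61007$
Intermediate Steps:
$m = \frac{1}{26} \approx 0.038462$
$P{\left(t \right)} = \frac{-69 + 3 t}{2 t}$ ($P{\left(t \right)} = \frac{t + \left(2 t - 69\right)}{2 t} = \left(t + \left(-69 + 2 t\right)\right) \frac{1}{2 t} = \left(-69 + 3 t\right) \frac{1}{2 t} = \frac{-69 + 3 t}{2 t}$)
$\frac{P{\left(z{\left(m \right)} \right)} + 288156}{66598 + 407208} = \frac{\frac{3 \left(-23 - \frac{1}{26}\right)}{2 \left(\left(-1\right) \frac{1}{26}\right)} + 288156}{66598 + 407208} = \frac{\frac{3 \left(-23 - \frac{1}{26}\right)}{2 \left(- \frac{1}{26}\right)} + 288156}{473806} = \left(\frac{3}{2} \left(-26\right) \left(- \frac{599}{26}\right) + 288156\right) \frac{1}{473806} = \left(\frac{1797}{2} + 288156\right) \frac{1}{473806} = \frac{578109}{2} \cdot \frac{1}{473806} = \frac{578109}{947612}$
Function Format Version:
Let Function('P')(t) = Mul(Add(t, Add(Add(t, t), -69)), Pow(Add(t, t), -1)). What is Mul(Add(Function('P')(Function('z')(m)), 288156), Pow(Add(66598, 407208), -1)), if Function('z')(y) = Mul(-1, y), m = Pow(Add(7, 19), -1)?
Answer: Rational(578109, 947612) ≈ 0.61007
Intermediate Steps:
m = Rational(1, 26) (m = Pow(26, -1) = Rational(1, 26) ≈ 0.038462)
Function('P')(t) = Mul(Rational(1, 2), Pow(t, -1), Add(-69, Mul(3, t))) (Function('P')(t) = Mul(Add(t, Add(Mul(2, t), -69)), Pow(Mul(2, t), -1)) = Mul(Add(t, Add(-69, Mul(2, t))), Mul(Rational(1, 2), Pow(t, -1))) = Mul(Add(-69, Mul(3, t)), Mul(Rational(1, 2), Pow(t, -1))) = Mul(Rational(1, 2), Pow(t, -1), Add(-69, Mul(3, t))))
Mul(Add(Function('P')(Function('z')(m)), 288156), Pow(Add(66598, 407208), -1)) = Mul(Add(Mul(Rational(3, 2), Pow(Mul(-1, Rational(1, 26)), -1), Add(-23, Mul(-1, Rational(1, 26)))), 288156), Pow(Add(66598, 407208), -1)) = Mul(Add(Mul(Rational(3, 2), Pow(Rational(-1, 26), -1), Add(-23, Rational(-1, 26))), 288156), Pow(473806, -1)) = Mul(Add(Mul(Rational(3, 2), -26, Rational(-599, 26)), 288156), Rational(1, 473806)) = Mul(Add(Rational(1797, 2), 288156), Rational(1, 473806)) = Mul(Rational(578109, 2), Rational(1, 473806)) = Rational(578109, 947612)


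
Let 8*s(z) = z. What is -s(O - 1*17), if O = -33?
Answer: 25/4 ≈ 6.2500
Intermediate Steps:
s(z) = z/8
-s(O - 1*17) = -(-33 - 1*17)/8 = -(-33 - 17)/8 = -(-50)/8 = -1*(-25/4) = 25/4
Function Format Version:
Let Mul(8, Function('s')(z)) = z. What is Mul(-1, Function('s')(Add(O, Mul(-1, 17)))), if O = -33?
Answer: Rational(25, 4) ≈ 6.2500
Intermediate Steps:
Function('s')(z) = Mul(Rational(1, 8), z)
Mul(-1, Function('s')(Add(O, Mul(-1, 17)))) = Mul(-1, Mul(Rational(1, 8), Add(-33, Mul(-1, 17)))) = Mul(-1, Mul(Rational(1, 8), Add(-33, -17))) = Mul(-1, Mul(Rational(1, 8), -50)) = Mul(-1, Rational(-25, 4)) = Rational(25, 4)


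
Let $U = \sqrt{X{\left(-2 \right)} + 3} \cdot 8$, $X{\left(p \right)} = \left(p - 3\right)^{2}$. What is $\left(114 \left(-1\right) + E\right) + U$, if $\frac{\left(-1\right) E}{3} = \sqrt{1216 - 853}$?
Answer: $-114 - 33 \sqrt{3} + 16 \sqrt{7} \approx -128.83$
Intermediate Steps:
$X{\left(p \right)} = \left(-3 + p\right)^{2}$
$E = - 33 \sqrt{3}$ ($E = - 3 \sqrt{1216 - 853} = - 3 \sqrt{363} = - 3 \cdot 11 \sqrt{3} = - 33 \sqrt{3} \approx -57.158$)
$U = 16 \sqrt{7}$ ($U = \sqrt{\left(-3 - 2\right)^{2} + 3} \cdot 8 = \sqrt{\left(-5\right)^{2} + 3} \cdot 8 = \sqrt{25 + 3} \cdot 8 = \sqrt{28} \cdot 8 = 2 \sqrt{7} \cdot 8 = 16 \sqrt{7} \approx 42.332$)
$\left(114 \left(-1\right) + E\right) + U = \left(114 \left(-1\right) - 33 \sqrt{3}\right) + 16 \sqrt{7} = \left(-114 - 33 \sqrt{3}\right) + 16 \sqrt{7} = -114 - 33 \sqrt{3} + 16 \sqrt{7}$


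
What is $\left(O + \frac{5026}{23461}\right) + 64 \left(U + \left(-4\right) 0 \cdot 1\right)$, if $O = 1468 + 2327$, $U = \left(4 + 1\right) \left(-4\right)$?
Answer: $\frac{59009441}{23461} \approx 2515.2$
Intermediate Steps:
$U = -20$ ($U = 5 \left(-4\right) = -20$)
$O = 3795$
$\left(O + \frac{5026}{23461}\right) + 64 \left(U + \left(-4\right) 0 \cdot 1\right) = \left(3795 + \frac{5026}{23461}\right) + 64 \left(-20 + \left(-4\right) 0 \cdot 1\right) = \left(3795 + 5026 \cdot \frac{1}{23461}\right) + 64 \left(-20 + 0 \cdot 1\right) = \left(3795 + \frac{5026}{23461}\right) + 64 \left(-20 + 0\right) = \frac{89039521}{23461} + 64 \left(-20\right) = \frac{89039521}{23461} - 1280 = \frac{59009441}{23461}$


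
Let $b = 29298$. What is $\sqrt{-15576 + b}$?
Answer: $\sqrt{13722} \approx 117.14$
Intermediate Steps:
$\sqrt{-15576 + b} = \sqrt{-15576 + 29298} = \sqrt{13722}$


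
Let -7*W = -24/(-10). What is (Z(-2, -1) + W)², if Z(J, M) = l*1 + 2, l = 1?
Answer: 8649/1225 ≈ 7.0604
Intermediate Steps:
Z(J, M) = 3 (Z(J, M) = 1*1 + 2 = 1 + 2 = 3)
W = -12/35 (W = -(-24)/(7*(-10)) = -(-24)*(-1)/(7*10) = -⅐*12/5 = -12/35 ≈ -0.34286)
(Z(-2, -1) + W)² = (3 - 12/35)² = (93/35)² = 8649/1225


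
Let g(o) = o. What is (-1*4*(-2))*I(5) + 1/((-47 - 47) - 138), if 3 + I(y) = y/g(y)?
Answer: -3713/232 ≈ -16.004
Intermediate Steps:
I(y) = -2 (I(y) = -3 + y/y = -3 + 1 = -2)
(-1*4*(-2))*I(5) + 1/((-47 - 47) - 138) = (-1*4*(-2))*(-2) + 1/((-47 - 47) - 138) = -4*(-2)*(-2) + 1/(-94 - 138) = 8*(-2) + 1/(-232) = -16 - 1/232 = -3713/232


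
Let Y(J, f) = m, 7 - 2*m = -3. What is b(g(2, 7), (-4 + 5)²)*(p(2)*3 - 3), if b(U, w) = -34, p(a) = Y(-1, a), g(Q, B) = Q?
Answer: -408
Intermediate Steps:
m = 5 (m = 7/2 - ½*(-3) = 7/2 + 3/2 = 5)
Y(J, f) = 5
p(a) = 5
b(g(2, 7), (-4 + 5)²)*(p(2)*3 - 3) = -34*(5*3 - 3) = -34*(15 - 3) = -34*12 = -408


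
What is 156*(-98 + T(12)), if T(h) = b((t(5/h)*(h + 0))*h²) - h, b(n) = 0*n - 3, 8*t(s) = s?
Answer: -17628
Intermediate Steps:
t(s) = s/8
b(n) = -3 (b(n) = 0 - 3 = -3)
T(h) = -3 - h
156*(-98 + T(12)) = 156*(-98 + (-3 - 1*12)) = 156*(-98 + (-3 - 12)) = 156*(-98 - 15) = 156*(-113) = -17628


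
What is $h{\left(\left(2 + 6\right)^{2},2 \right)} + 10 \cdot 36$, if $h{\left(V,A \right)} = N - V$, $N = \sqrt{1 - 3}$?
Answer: $296 + i \sqrt{2} \approx 296.0 + 1.4142 i$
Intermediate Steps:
$N = i \sqrt{2}$ ($N = \sqrt{-2} = i \sqrt{2} \approx 1.4142 i$)
$h{\left(V,A \right)} = - V + i \sqrt{2}$ ($h{\left(V,A \right)} = i \sqrt{2} - V = - V + i \sqrt{2}$)
$h{\left(\left(2 + 6\right)^{2},2 \right)} + 10 \cdot 36 = \left(- \left(2 + 6\right)^{2} + i \sqrt{2}\right) + 10 \cdot 36 = \left(- 8^{2} + i \sqrt{2}\right) + 360 = \left(\left(-1\right) 64 + i \sqrt{2}\right) + 360 = \left(-64 + i \sqrt{2}\right) + 360 = 296 + i \sqrt{2}$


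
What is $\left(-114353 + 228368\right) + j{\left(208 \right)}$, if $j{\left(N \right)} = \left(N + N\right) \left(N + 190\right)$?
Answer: $279583$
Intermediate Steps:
$j{\left(N \right)} = 2 N \left(190 + N\right)$
$\left(-114353 + 228368\right) + j{\left(208 \right)} = \left(-114353 + 228368\right) + 2 \cdot 208 \left(190 + 208\right) = 114015 + 2 \cdot 208 \cdot 398 = 114015 + 165568 = 279583$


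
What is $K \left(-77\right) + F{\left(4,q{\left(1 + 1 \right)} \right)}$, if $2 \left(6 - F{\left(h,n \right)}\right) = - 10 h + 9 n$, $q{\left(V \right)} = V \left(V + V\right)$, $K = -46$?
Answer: $3532$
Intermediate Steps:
$q{\left(V \right)} = 2 V^{2}$ ($q{\left(V \right)} = V 2 V = 2 V^{2}$)
$F{\left(h,n \right)} = 6 + 5 h - \frac{9 n}{2}$ ($F{\left(h,n \right)} = 6 - \frac{- 10 h + 9 n}{2} = 6 + \left(5 h - \frac{9 n}{2}\right) = 6 + 5 h - \frac{9 n}{2}$)
$K \left(-77\right) + F{\left(4,q{\left(1 + 1 \right)} \right)} = \left(-46\right) \left(-77\right) + \left(6 + 5 \cdot 4 - \frac{9 \cdot 2 \left(1 + 1\right)^{2}}{2}\right) = 3542 + \left(6 + 20 - \frac{9 \cdot 2 \cdot 2^{2}}{2}\right) = 3542 + \left(6 + 20 - \frac{9 \cdot 2 \cdot 4}{2}\right) = 3542 + \left(6 + 20 - 36\right) = 3542 - 10 = 3532$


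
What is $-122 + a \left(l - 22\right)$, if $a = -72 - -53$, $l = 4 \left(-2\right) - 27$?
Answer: $961$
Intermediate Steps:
$l = -35$ ($l = -8 - 27 = -35$)
$a = -19$ ($a = -72 + 53 = -19$)
$-122 + a \left(l - 22\right) = -122 - 19 \left(-35 - 22\right) = -122 - -1083 = -122 + 1083 = 961$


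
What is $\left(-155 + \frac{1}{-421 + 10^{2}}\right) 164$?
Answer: $- \frac{8159984}{321} \approx -25421.0$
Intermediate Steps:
$\left(-155 + \frac{1}{-421 + 10^{2}}\right) 164 = \left(-155 + \frac{1}{-421 + 100}\right) 164 = \left(-155 + \frac{1}{-321}\right) 164 = \left(-155 - \frac{1}{321}\right) 164 = \left(- \frac{49756}{321}\right) 164 = - \frac{8159984}{321}$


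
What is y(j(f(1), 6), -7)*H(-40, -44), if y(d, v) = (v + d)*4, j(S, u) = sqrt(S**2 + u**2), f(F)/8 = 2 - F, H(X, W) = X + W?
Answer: -1008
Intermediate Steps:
H(X, W) = W + X
f(F) = 16 - 8*F (f(F) = 8*(2 - F) = 16 - 8*F)
y(d, v) = 4*d + 4*v (y(d, v) = (d + v)*4 = 4*d + 4*v)
y(j(f(1), 6), -7)*H(-40, -44) = (4*sqrt((16 - 8*1)**2 + 6**2) + 4*(-7))*(-44 - 40) = (4*sqrt((16 - 8)**2 + 36) - 28)*(-84) = (4*sqrt(8**2 + 36) - 28)*(-84) = (4*sqrt(64 + 36) - 28)*(-84) = (4*sqrt(100) - 28)*(-84) = (4*10 - 28)*(-84) = (40 - 28)*(-84) = 12*(-84) = -1008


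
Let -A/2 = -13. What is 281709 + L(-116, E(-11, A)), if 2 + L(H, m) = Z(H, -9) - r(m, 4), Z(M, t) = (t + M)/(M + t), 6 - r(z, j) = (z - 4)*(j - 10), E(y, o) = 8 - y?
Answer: 281612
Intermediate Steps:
A = 26 (A = -2*(-13) = 26)
r(z, j) = 6 - (-10 + j)*(-4 + z) (r(z, j) = 6 - (z - 4)*(j - 10) = 6 - (-4 + z)*(-10 + j) = 6 - (-10 + j)*(-4 + z))
Z(M, t) = 1 (Z(M, t) = (M + t)/(M + t) = 1)
L(H, m) = 17 - 6*m (L(H, m) = -2 + (1 - (-34 + 4*4 + 10*m - 1*4*m)) = -2 + (1 - (-34 + 16 + 10*m - 4*m)) = -2 + (1 - (-18 + 6*m)) = -2 + (1 + (18 - 6*m)) = -2 + (19 - 6*m) = 17 - 6*m)
281709 + L(-116, E(-11, A)) = 281709 + (17 - 6*(8 - 1*(-11))) = 281709 + (17 - 6*(8 + 11)) = 281709 + (17 - 6*19) = 281709 + (17 - 114) = 281709 - 97 = 281612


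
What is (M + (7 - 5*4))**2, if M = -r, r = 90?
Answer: 10609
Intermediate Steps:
M = -90 (M = -1*90 = -90)
(M + (7 - 5*4))**2 = (-90 + (7 - 5*4))**2 = (-90 + (7 - 20))**2 = (-90 - 13)**2 = (-103)**2 = 10609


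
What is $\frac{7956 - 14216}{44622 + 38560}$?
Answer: $- \frac{3130}{41591} \approx -0.075257$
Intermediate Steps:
$\frac{7956 - 14216}{44622 + 38560} = - \frac{6260}{83182} = \left(-6260\right) \frac{1}{83182} = - \frac{3130}{41591}$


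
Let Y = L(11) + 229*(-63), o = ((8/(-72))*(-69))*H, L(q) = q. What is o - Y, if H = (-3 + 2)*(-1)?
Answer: 43271/3 ≈ 14424.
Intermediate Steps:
H = 1 (H = -1*(-1) = 1)
o = 23/3 (o = ((8/(-72))*(-69))*1 = ((8*(-1/72))*(-69))*1 = -⅑*(-69)*1 = (23/3)*1 = 23/3 ≈ 7.6667)
Y = -14416 (Y = 11 + 229*(-63) = 11 - 14427 = -14416)
o - Y = 23/3 - 1*(-14416) = 23/3 + 14416 = 43271/3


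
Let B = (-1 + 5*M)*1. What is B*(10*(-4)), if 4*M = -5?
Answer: 290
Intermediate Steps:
M = -5/4 (M = (1/4)*(-5) = -5/4 ≈ -1.2500)
B = -29/4 (B = (-1 + 5*(-5/4))*1 = (-1 - 25/4)*1 = -29/4*1 = -29/4 ≈ -7.2500)
B*(10*(-4)) = -145*(-4)/2 = -29/4*(-40) = 290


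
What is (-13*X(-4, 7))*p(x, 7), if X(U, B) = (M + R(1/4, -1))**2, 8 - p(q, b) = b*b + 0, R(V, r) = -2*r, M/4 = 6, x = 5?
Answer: 360308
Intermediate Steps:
M = 24 (M = 4*6 = 24)
p(q, b) = 8 - b**2 (p(q, b) = 8 - (b*b + 0) = 8 - (b**2 + 0) = 8 - b**2)
X(U, B) = 676 (X(U, B) = (24 - 2*(-1))**2 = (24 + 2)**2 = 26**2 = 676)
(-13*X(-4, 7))*p(x, 7) = (-13*676)*(8 - 1*7**2) = -8788*(8 - 1*49) = -8788*(8 - 49) = -8788*(-41) = 360308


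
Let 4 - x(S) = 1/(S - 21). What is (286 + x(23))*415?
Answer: 240285/2 ≈ 1.2014e+5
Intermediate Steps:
x(S) = 4 - 1/(-21 + S) (x(S) = 4 - 1/(S - 21) = 4 - 1/(-21 + S))
(286 + x(23))*415 = (286 + (-85 + 4*23)/(-21 + 23))*415 = (286 + (-85 + 92)/2)*415 = (286 + (½)*7)*415 = (286 + 7/2)*415 = (579/2)*415 = 240285/2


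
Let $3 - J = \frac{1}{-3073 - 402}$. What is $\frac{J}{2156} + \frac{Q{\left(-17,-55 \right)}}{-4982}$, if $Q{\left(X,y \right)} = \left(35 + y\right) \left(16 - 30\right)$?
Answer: $- \frac{511461417}{9331410550} \approx -0.054811$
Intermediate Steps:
$Q{\left(X,y \right)} = -490 - 14 y$ ($Q{\left(X,y \right)} = \left(35 + y\right) \left(-14\right) = -490 - 14 y$)
$J = \frac{10426}{3475}$ ($J = 3 - \frac{1}{-3073 - 402} = 3 - \frac{1}{-3475} = 3 - - \frac{1}{3475} = 3 + \frac{1}{3475} = \frac{10426}{3475} \approx 3.0003$)
$\frac{J}{2156} + \frac{Q{\left(-17,-55 \right)}}{-4982} = \frac{10426}{3475 \cdot 2156} + \frac{-490 - -770}{-4982} = \frac{10426}{3475} \cdot \frac{1}{2156} + \left(-490 + 770\right) \left(- \frac{1}{4982}\right) = \frac{5213}{3746050} + 280 \left(- \frac{1}{4982}\right) = \frac{5213}{3746050} - \frac{140}{2491} = - \frac{511461417}{9331410550}$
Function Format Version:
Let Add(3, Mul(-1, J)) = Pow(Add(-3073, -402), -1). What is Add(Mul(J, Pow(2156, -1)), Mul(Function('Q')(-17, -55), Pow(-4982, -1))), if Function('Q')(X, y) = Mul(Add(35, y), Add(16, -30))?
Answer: Rational(-511461417, 9331410550) ≈ -0.054811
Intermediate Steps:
Function('Q')(X, y) = Add(-490, Mul(-14, y)) (Function('Q')(X, y) = Mul(Add(35, y), -14) = Add(-490, Mul(-14, y)))
J = Rational(10426, 3475) (J = Add(3, Mul(-1, Pow(Add(-3073, -402), -1))) = Add(3, Mul(-1, Pow(-3475, -1))) = Add(3, Mul(-1, Rational(-1, 3475))) = Add(3, Rational(1, 3475)) = Rational(10426, 3475) ≈ 3.0003)
Add(Mul(J, Pow(2156, -1)), Mul(Function('Q')(-17, -55), Pow(-4982, -1))) = Add(Mul(Rational(10426, 3475), Pow(2156, -1)), Mul(Add(-490, Mul(-14, -55)), Pow(-4982, -1))) = Add(Mul(Rational(10426, 3475), Rational(1, 2156)), Mul(Add(-490, 770), Rational(-1, 4982))) = Add(Rational(5213, 3746050), Mul(280, Rational(-1, 4982))) = Add(Rational(5213, 3746050), Rational(-140, 2491)) = Rational(-511461417, 9331410550)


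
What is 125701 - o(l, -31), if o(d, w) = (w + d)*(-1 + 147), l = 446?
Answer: 65111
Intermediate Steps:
o(d, w) = 146*d + 146*w (o(d, w) = (d + w)*146 = 146*d + 146*w)
125701 - o(l, -31) = 125701 - (146*446 + 146*(-31)) = 125701 - (65116 - 4526) = 125701 - 1*60590 = 125701 - 60590 = 65111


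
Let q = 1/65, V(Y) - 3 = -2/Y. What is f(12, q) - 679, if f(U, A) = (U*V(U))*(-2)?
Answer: -747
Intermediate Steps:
V(Y) = 3 - 2/Y
q = 1/65 ≈ 0.015385
f(U, A) = -2*U*(3 - 2/U) (f(U, A) = (U*(3 - 2/U))*(-2) = -2*U*(3 - 2/U))
f(12, q) - 679 = (4 - 6*12) - 679 = (4 - 72) - 679 = -68 - 679 = -747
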